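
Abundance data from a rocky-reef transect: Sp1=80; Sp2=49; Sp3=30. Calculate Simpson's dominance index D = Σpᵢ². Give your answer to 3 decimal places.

Total N = 80+49+30 = 159, so the proportions are 0.50314, 0.30818, 0.18868 (working shown to 5 dp, full precision carried).
D = 0.50314² + 0.30818² + 0.18868² = 0.25315 + 0.09497 + 0.03560 = 0.38373.
To 3 decimal places, D = 0.384.

0.384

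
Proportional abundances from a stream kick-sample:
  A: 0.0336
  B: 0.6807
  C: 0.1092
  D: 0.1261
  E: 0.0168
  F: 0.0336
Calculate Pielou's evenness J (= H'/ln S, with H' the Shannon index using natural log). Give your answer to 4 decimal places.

0.5924

H' = −Σ pᵢ ln pᵢ = −((-0.114013) + (-0.261820) + (-0.241832) + (-0.261113) + (-0.068651) + (-0.114013)) = 1.061440 (working shown to 6 dp, full precision carried).
With S = 6 species, ln S = 1.791759, so J = 1.061440/1.791759 = 0.592401, i.e. 0.5924 to 4 decimal places.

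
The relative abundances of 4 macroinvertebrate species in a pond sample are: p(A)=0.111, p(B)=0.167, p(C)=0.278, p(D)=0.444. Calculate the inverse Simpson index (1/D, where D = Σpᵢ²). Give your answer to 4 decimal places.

3.1783

D = 0.111² + 0.167² + 0.278² + 0.444² = 0.01232100 + 0.02788900 + 0.07728400 + 0.19713600 = 0.31463000 (working shown to 8 dp, full precision carried).
So 1/D = 3.178336, i.e. 3.1783 to 4 decimal places.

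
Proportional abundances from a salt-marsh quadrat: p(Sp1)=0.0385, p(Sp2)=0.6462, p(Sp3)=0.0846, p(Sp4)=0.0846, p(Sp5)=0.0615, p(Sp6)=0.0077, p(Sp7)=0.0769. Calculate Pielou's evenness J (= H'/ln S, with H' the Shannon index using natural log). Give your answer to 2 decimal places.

0.63

H' = −Σ pᵢ ln pᵢ = −((-0.1254) + (-0.2822) + (-0.2089) + (-0.2089) + (-0.1715) + (-0.0375) + (-0.1973)) = 1.2317 (working shown to 4 dp, full precision carried).
With S = 7 species, ln S = 1.9459, so J = 1.2317/1.9459 = 0.6330, i.e. 0.63 to 2 decimal places.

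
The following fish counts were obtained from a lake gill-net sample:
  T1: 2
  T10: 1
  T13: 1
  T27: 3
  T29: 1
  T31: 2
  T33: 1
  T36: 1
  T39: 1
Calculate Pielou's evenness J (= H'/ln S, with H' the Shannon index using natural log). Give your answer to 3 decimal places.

0.955

Total N = 2+1+1+3+1+2+1+1+1 = 13, so the proportions are 0.15385, 0.07692, 0.07692, 0.23077, 0.07692, 0.15385, 0.07692, 0.07692, 0.07692 (working shown to 5 dp, full precision carried).
H' = −Σ pᵢ ln pᵢ = −((-0.28797) + (-0.19730) + (-0.19730) + (-0.33839) + (-0.19730) + (-0.28797) + (-0.19730) + (-0.19730) + (-0.19730)) = 2.09815.
With S = 9 species, ln S = 2.19722, so J = 2.09815/2.19722 = 0.95491, i.e. 0.955 to 3 decimal places.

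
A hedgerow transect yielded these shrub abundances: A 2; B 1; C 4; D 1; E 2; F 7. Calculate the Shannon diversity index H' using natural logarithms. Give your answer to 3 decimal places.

Total N = 2+1+4+1+2+7 = 17, so the proportions are 0.11765, 0.05882, 0.23529, 0.05882, 0.11765, 0.41176 (working shown to 5 dp, full precision carried).
Each pᵢ ln pᵢ term: 0.11765×(-2.14007)=-0.25177, 0.05882×(-2.83321)=-0.16666, 0.23529×(-1.44692)=-0.34045, 0.05882×(-2.83321)=-0.16666, 0.11765×(-2.14007)=-0.25177, 0.41176×(-0.88730)=-0.36536.
Sum = -1.54268, so H' = 1.543.

1.543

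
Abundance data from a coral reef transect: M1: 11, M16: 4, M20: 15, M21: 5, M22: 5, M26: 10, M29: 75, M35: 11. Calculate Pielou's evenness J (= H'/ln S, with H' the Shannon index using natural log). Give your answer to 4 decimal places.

Total N = 11+4+15+5+5+10+75+11 = 136, so the proportions are 0.080882, 0.029412, 0.110294, 0.036765, 0.036765, 0.073529, 0.551471, 0.080882 (working shown to 6 dp, full precision carried).
H' = −Σ pᵢ ln pᵢ = −((-0.203400) + (-0.103716) + (-0.243155) + (-0.121442) + (-0.121442) + (-0.191917) + (-0.328217) + (-0.203400)) = 1.516688.
With S = 8 species, ln S = 2.079442, so J = 1.516688/2.079442 = 0.729373, i.e. 0.7294 to 4 decimal places.

0.7294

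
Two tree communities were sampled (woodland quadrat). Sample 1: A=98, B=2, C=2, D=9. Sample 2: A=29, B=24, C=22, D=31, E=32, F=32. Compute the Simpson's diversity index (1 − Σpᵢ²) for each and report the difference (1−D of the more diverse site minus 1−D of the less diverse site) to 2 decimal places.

0.62

Sample 1: N=111, proportions 0.8829, 0.018, 0.018, 0.0811, giving 1−D = 0.2133 (working shown to 4 dp, full precision carried).
Sample 2: N=170, proportions 0.1706, 0.1412, 0.1294, 0.1824, 0.1882, 0.1882, giving 1−D = 0.8301.
Difference = |0.2133 − 0.8301| = 0.6168, i.e. 0.62 to 2 decimal places.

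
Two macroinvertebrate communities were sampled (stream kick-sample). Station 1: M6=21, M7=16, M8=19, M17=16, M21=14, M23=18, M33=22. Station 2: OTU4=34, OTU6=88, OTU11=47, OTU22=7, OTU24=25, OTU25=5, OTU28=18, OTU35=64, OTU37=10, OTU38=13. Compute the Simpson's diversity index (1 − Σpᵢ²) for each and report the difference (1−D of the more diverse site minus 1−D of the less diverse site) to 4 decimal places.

0.0246

Station 1: N=126, proportions 0.166667, 0.126984, 0.150794, 0.126984, 0.111111, 0.142857, 0.174603, giving 1−D = 0.853993 (working shown to 6 dp, full precision carried).
Station 2: N=311, proportions 0.109325, 0.282958, 0.151125, 0.022508, 0.080386, 0.016077, 0.057878, 0.205788, 0.032154, 0.041801, giving 1−D = 0.829437.
Difference = |0.853993 − 0.829437| = 0.024556, i.e. 0.0246 to 4 decimal places.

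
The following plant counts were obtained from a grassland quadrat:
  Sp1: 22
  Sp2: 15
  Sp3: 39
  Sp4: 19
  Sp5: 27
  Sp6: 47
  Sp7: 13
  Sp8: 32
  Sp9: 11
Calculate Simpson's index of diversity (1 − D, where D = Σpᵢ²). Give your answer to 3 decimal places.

Total N = 22+15+39+19+27+47+13+32+11 = 225, so the proportions are 0.09778, 0.06667, 0.17333, 0.08444, 0.12, 0.20889, 0.05778, 0.14222, 0.04889 (working shown to 5 dp, full precision carried).
D = 0.09778² + 0.06667² + 0.17333² + 0.08444² + 0.12² + 0.20889² + 0.05778² + 0.14222² + 0.04889² = 0.00956 + 0.00444 + 0.03004 + 0.00713 + 0.01440 + 0.04363 + 0.00334 + 0.02023 + 0.00239 = 0.13517.
So 1 − D = 0.86483, i.e. 0.865 to 3 decimal places.

0.865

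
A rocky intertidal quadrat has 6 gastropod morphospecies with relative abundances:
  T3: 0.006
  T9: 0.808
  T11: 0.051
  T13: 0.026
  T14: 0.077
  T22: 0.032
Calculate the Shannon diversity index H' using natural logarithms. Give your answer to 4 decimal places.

0.7572

Each pᵢ ln pᵢ term (working shown to 6 dp, full precision carried): 0.006×(-5.115996)=-0.030696, 0.808×(-0.213193)=-0.172260, 0.051×(-2.975930)=-0.151772, 0.026×(-3.649659)=-0.094891, 0.077×(-2.563950)=-0.197424, 0.032×(-3.442019)=-0.110145.
Sum = -0.757188, so H' = 0.7572.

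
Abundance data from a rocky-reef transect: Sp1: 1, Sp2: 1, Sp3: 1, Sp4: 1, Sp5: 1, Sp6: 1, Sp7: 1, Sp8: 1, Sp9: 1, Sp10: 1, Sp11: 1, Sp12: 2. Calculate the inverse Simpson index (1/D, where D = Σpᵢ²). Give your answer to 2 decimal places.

Total N = 1+1+1+1+1+1+1+1+1+1+1+2 = 13, so the proportions are 0.0769231, 0.0769231, 0.0769231, 0.0769231, 0.0769231, 0.0769231, 0.0769231, 0.0769231, 0.0769231, 0.0769231, 0.0769231, 0.1538462 (working shown to 7 dp, full precision carried).
D = 0.0769231² + 0.0769231² + 0.0769231² + 0.0769231² + 0.0769231² + 0.0769231² + 0.0769231² + 0.0769231² + 0.0769231² + 0.0769231² + 0.0769231² + 0.1538462² = 0.0059172 + 0.0059172 + 0.0059172 + 0.0059172 + 0.0059172 + 0.0059172 + 0.0059172 + 0.0059172 + 0.0059172 + 0.0059172 + 0.0059172 + 0.0236686 = 0.0887574.
So 1/D = 11.2667, i.e. 11.27 to 2 decimal places.

11.27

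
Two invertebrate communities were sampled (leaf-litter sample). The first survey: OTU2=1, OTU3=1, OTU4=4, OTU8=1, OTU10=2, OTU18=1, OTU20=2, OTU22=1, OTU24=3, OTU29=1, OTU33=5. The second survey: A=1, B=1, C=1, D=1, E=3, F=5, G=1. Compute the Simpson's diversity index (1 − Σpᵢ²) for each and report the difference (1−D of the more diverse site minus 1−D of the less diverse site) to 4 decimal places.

The first survey: N=22, proportions 0.045455, 0.045455, 0.181818, 0.045455, 0.090909, 0.045455, 0.090909, 0.045455, 0.136364, 0.045455, 0.227273, giving 1−D = 0.867769 (working shown to 6 dp, full precision carried).
The second survey: N=13, proportions 0.076923, 0.076923, 0.076923, 0.076923, 0.230769, 0.384615, 0.076923, giving 1−D = 0.769231.
Difference = |0.867769 − 0.769231| = 0.098538, i.e. 0.0985 to 4 decimal places.

0.0985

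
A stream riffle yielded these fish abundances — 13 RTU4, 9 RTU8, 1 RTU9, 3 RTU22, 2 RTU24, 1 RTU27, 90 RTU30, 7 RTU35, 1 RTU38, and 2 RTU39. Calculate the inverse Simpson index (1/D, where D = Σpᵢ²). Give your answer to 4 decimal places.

1.9766

Total N = 13+9+1+3+2+1+90+7+1+2 = 129, so the proportions are 0.1007752, 0.0697674, 0.0077519, 0.0232558, 0.0155039, 0.0077519, 0.6976744, 0.0542636, 0.0077519, 0.0155039 (working shown to 7 dp, full precision carried).
D = 0.1007752² + 0.0697674² + 0.0077519² + 0.0232558² + 0.0155039² + 0.0077519² + 0.6976744² + 0.0542636² + 0.0077519² + 0.0155039² = 0.0101556 + 0.0048675 + 0.0000601 + 0.0005408 + 0.0002404 + 0.0000601 + 0.4867496 + 0.0029445 + 0.0000601 + 0.0002404 = 0.5059191.
So 1/D = 1.976601, i.e. 1.9766 to 4 decimal places.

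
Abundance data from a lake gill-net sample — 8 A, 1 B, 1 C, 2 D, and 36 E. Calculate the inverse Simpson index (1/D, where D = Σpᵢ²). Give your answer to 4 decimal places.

Total N = 8+1+1+2+36 = 48, so the proportions are 0.1666667, 0.0208333, 0.0208333, 0.0416667, 0.75 (working shown to 7 dp, full precision carried).
D = 0.1666667² + 0.0208333² + 0.0208333² + 0.0416667² + 0.75² = 0.0277778 + 0.0004340 + 0.0004340 + 0.0017361 + 0.5625000 = 0.5928819.
So 1/D = 1.686676, i.e. 1.6867 to 4 decimal places.

1.6867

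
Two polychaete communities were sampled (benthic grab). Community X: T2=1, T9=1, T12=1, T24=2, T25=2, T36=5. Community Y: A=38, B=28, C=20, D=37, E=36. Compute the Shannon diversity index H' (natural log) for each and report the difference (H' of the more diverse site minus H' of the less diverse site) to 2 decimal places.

Community X: N=12, proportions 0.0833, 0.0833, 0.0833, 0.1667, 0.1667, 0.4167, giving H' = 1.5833 (working shown to 4 dp, full precision carried).
Community Y: N=159, proportions 0.239, 0.1761, 0.1258, 0.2327, 0.2264, giving H' = 1.5843.
Difference = |1.5833 − 1.5843| = 0.0010, i.e. 0.00 to 2 decimal places.

0.00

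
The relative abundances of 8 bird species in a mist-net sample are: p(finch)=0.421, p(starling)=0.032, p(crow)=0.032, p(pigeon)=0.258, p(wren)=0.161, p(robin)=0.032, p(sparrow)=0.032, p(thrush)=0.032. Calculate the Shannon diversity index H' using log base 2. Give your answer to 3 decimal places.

2.248

Each pᵢ log₂ pᵢ term (working shown to 5 dp, full precision carried): 0.421×(-1.24811)=-0.52545, 0.032×(-4.96578)=-0.15891, 0.032×(-4.96578)=-0.15891, 0.258×(-1.95456)=-0.50428, 0.161×(-2.63487)=-0.42421, 0.032×(-4.96578)=-0.15891, 0.032×(-4.96578)=-0.15891, 0.032×(-4.96578)=-0.15891.
Sum = -2.24847, so H' = 2.248.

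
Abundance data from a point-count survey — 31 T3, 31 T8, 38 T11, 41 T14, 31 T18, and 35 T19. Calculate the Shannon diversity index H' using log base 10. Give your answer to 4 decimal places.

0.7754

Total N = 31+31+38+41+31+35 = 207, so the proportions are 0.149758, 0.149758, 0.183575, 0.198068, 0.149758, 0.169082 (working shown to 6 dp, full precision carried).
Each pᵢ log₁₀ pᵢ term: 0.149758×(-0.824609)=-0.123492, 0.149758×(-0.824609)=-0.123492, 0.183575×(-0.736187)=-0.135145, 0.198068×(-0.703186)=-0.139278, 0.149758×(-0.824609)=-0.123492, 0.169082×(-0.771902)=-0.130515.
Sum = -0.775415, so H' = 0.7754.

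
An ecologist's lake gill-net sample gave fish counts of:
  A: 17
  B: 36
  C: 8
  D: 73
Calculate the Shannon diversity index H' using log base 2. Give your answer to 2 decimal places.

Total N = 17+36+8+73 = 134, so the proportions are 0.1269, 0.2687, 0.0597, 0.5448 (working shown to 4 dp, full precision carried).
Each pᵢ log₂ pᵢ term: 0.1269×(-2.9786)=-0.3779, 0.2687×(-1.8962)=-0.5094, 0.0597×(-4.0661)=-0.2428, 0.5448×(-0.8763)=-0.4774.
Sum = -1.6074, so H' = 1.61.

1.61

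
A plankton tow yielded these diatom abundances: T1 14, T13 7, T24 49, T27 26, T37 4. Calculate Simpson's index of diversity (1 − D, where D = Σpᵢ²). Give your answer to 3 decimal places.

0.666

Total N = 14+7+49+26+4 = 100, so the proportions are 0.14, 0.07, 0.49, 0.26, 0.04 (working shown to 5 dp, full precision carried).
D = 0.14² + 0.07² + 0.49² + 0.26² + 0.04² = 0.01960 + 0.00490 + 0.24010 + 0.06760 + 0.00160 = 0.33380.
So 1 − D = 0.66620, i.e. 0.666 to 3 decimal places.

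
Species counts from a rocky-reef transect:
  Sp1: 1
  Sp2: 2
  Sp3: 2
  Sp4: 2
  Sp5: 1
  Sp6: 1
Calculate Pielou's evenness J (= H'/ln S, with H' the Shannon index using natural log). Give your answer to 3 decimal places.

Total N = 1+2+2+2+1+1 = 9, so the proportions are 0.11111, 0.22222, 0.22222, 0.22222, 0.11111, 0.11111 (working shown to 5 dp, full precision carried).
H' = −Σ pᵢ ln pᵢ = −((-0.24414) + (-0.33424) + (-0.33424) + (-0.33424) + (-0.24414) + (-0.24414)) = 1.73513.
With S = 6 species, ln S = 1.79176, so J = 1.73513/1.79176 = 0.96839, i.e. 0.968 to 3 decimal places.

0.968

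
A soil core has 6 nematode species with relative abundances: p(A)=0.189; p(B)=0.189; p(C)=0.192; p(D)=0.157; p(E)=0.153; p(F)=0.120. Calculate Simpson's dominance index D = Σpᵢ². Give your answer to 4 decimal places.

D = 0.189² + 0.189² + 0.192² + 0.157² + 0.153² + 0.12² = 0.035721 + 0.035721 + 0.036864 + 0.024649 + 0.023409 + 0.014400 = 0.170764 (working shown to 6 dp, full precision carried).
To 4 decimal places, D = 0.1708.

0.1708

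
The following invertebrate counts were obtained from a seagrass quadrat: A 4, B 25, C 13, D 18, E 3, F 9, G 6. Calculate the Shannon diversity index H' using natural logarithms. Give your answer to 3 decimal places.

Total N = 4+25+13+18+3+9+6 = 78, so the proportions are 0.05128, 0.32051, 0.16667, 0.23077, 0.03846, 0.11538, 0.07692 (working shown to 5 dp, full precision carried).
Each pᵢ ln pᵢ term: 0.05128×(-2.97041)=-0.15233, 0.32051×(-1.13783)=-0.36469, 0.16667×(-1.79176)=-0.29863, 0.23077×(-1.46634)=-0.33839, 0.03846×(-3.25810)=-0.12531, 0.11538×(-2.15948)=-0.24917, 0.07692×(-2.56495)=-0.19730.
Sum = -1.72582, so H' = 1.726.

1.726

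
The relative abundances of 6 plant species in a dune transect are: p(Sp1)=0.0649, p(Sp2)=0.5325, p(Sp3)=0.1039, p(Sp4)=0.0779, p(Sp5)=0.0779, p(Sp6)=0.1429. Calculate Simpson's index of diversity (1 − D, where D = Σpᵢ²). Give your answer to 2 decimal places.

D = 0.0649² + 0.5325² + 0.1039² + 0.0779² + 0.0779² + 0.1429² = 0.0042 + 0.2836 + 0.0108 + 0.0061 + 0.0061 + 0.0204 = 0.3311 (working shown to 4 dp, full precision carried).
So 1 − D = 0.6689, i.e. 0.67 to 2 decimal places.

0.67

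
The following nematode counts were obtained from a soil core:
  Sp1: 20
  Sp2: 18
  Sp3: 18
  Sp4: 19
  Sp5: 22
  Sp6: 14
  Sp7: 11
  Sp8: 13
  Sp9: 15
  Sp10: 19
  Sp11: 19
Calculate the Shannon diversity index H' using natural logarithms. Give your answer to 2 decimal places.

2.38

Total N = 20+18+18+19+22+14+11+13+15+19+19 = 188, so the proportions are 0.1064, 0.0957, 0.0957, 0.1011, 0.117, 0.0745, 0.0585, 0.0691, 0.0798, 0.1011, 0.1011 (working shown to 4 dp, full precision carried).
Each pᵢ ln pᵢ term: 0.1064×(-2.2407)=-0.2384, 0.0957×(-2.3461)=-0.2246, 0.0957×(-2.3461)=-0.2246, 0.1011×(-2.2920)=-0.2316, 0.117×(-2.1454)=-0.2511, 0.0745×(-2.5974)=-0.1934, 0.0585×(-2.8385)=-0.1661, 0.0691×(-2.6715)=-0.1847, 0.0798×(-2.5284)=-0.2017, 0.1011×(-2.2920)=-0.2316, 0.1011×(-2.2920)=-0.2316.
Sum = -2.3796, so H' = 2.38.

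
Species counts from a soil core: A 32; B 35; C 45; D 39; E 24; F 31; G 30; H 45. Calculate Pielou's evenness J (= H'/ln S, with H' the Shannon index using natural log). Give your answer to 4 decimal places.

0.9905

Total N = 32+35+45+39+24+31+30+45 = 281, so the proportions are 0.113879, 0.124555, 0.160142, 0.13879, 0.085409, 0.11032, 0.106762, 0.160142 (working shown to 6 dp, full precision carried).
H' = −Σ pᵢ ln pᵢ = −((-0.247416) + (-0.259449) + (-0.293331) + (-0.274082) + (-0.210132) + (-0.243186) + (-0.238842) + (-0.293331)) = 2.059771.
With S = 8 species, ln S = 2.079442, so J = 2.059771/2.079442 = 0.990540, i.e. 0.9905 to 4 decimal places.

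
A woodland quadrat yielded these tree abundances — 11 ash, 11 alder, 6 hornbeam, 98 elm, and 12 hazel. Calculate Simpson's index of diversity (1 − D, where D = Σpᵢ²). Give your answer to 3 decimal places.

Total N = 11+11+6+98+12 = 138, so the proportions are 0.07971, 0.07971, 0.04348, 0.71014, 0.08696 (working shown to 5 dp, full precision carried).
D = 0.07971² + 0.07971² + 0.04348² + 0.71014² + 0.08696² = 0.00635 + 0.00635 + 0.00189 + 0.50431 + 0.00756 = 0.52647.
So 1 − D = 0.47353, i.e. 0.474 to 3 decimal places.

0.474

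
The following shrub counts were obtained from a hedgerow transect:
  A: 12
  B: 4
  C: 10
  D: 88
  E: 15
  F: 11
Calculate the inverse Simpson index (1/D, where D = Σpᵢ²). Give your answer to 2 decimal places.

2.35

Total N = 12+4+10+88+15+11 = 140, so the proportions are 0.08571, 0.02857, 0.07143, 0.62857, 0.10714, 0.07857 (working shown to 5 dp, full precision carried).
D = 0.08571² + 0.02857² + 0.07143² + 0.62857² + 0.10714² + 0.07857² = 0.00735 + 0.00082 + 0.00510 + 0.39510 + 0.01148 + 0.00617 = 0.42602.
So 1/D = 2.3473, i.e. 2.35 to 2 decimal places.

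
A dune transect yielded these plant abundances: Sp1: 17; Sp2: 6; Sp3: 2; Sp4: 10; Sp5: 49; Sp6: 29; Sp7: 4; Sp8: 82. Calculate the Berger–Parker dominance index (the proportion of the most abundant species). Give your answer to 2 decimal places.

0.41

Total N = 17+6+2+10+49+29+4+82 = 199, so the proportions are 0.0854, 0.0302, 0.0101, 0.0503, 0.2462, 0.1457, 0.0201, 0.4121 (working shown to 4 dp, full precision carried).
The largest proportion is 0.4121, i.e. d = 0.41 to 2 decimal places.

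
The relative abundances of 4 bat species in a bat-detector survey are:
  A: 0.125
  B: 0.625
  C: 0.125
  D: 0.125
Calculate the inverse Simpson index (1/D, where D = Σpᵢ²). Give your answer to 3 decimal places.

D = 0.125² + 0.625² + 0.125² + 0.125² = 0.015625 + 0.390625 + 0.015625 + 0.015625 = 0.437500 (working shown to 6 dp, full precision carried).
So 1/D = 2.28571, i.e. 2.286 to 3 decimal places.

2.286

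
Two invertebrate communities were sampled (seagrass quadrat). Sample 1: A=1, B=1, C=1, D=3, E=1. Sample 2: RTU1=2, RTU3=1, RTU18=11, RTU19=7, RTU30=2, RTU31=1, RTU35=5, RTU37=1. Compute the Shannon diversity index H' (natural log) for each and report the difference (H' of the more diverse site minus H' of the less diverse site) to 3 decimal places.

0.232

Sample 1: N=7, proportions 0.142857, 0.142857, 0.142857, 0.428571, 0.142857, giving H' = 1.475076 (working shown to 6 dp, full precision carried).
Sample 2: N=30, proportions 0.066667, 0.033333, 0.366667, 0.233333, 0.066667, 0.033333, 0.166667, 0.033333, giving H' = 1.707264.
Difference = |1.475076 − 1.707264| = 0.232188, i.e. 0.232 to 3 decimal places.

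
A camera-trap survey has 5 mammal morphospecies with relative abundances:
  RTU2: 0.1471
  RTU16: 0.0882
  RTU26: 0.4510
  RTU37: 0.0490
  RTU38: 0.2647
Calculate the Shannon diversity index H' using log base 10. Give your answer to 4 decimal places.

Each pᵢ log₁₀ pᵢ term (working shown to 6 dp, full precision carried): 0.1471×(-0.832387)=-0.122444, 0.0882×(-1.054531)=-0.093010, 0.451×(-0.345823)=-0.155966, 0.049×(-1.309804)=-0.064180, 0.2647×(-0.577246)=-0.152797.
Sum = -0.588398, so H' = 0.5884.

0.5884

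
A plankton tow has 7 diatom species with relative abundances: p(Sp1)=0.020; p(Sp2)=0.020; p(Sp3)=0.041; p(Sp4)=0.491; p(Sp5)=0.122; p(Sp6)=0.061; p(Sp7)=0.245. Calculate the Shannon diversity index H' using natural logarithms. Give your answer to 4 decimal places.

Each pᵢ ln pᵢ term (working shown to 6 dp, full precision carried): 0.02×(-3.912023)=-0.078240, 0.02×(-3.912023)=-0.078240, 0.041×(-3.194183)=-0.130962, 0.491×(-0.711311)=-0.349254, 0.122×(-2.103734)=-0.256656, 0.061×(-2.796881)=-0.170610, 0.245×(-1.406497)=-0.344592.
Sum = -1.408553, so H' = 1.4086.

1.4086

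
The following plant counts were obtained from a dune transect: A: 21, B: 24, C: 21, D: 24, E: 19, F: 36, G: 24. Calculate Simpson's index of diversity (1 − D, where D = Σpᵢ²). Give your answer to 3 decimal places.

0.851

Total N = 21+24+21+24+19+36+24 = 169, so the proportions are 0.12426, 0.14201, 0.12426, 0.14201, 0.11243, 0.21302, 0.14201 (working shown to 5 dp, full precision carried).
D = 0.12426² + 0.14201² + 0.12426² + 0.14201² + 0.11243² + 0.21302² + 0.14201² = 0.01544 + 0.02017 + 0.01544 + 0.02017 + 0.01264 + 0.04538 + 0.02017 = 0.14940.
So 1 − D = 0.85060, i.e. 0.851 to 3 decimal places.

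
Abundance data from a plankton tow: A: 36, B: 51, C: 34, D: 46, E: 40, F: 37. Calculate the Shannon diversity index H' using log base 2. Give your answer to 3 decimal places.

2.570

Total N = 36+51+34+46+40+37 = 244, so the proportions are 0.14754, 0.20902, 0.13934, 0.18852, 0.16393, 0.15164 (working shown to 5 dp, full precision carried).
Each pᵢ log₂ pᵢ term: 0.14754×(-2.76081)=-0.40733, 0.20902×(-2.25831)=-0.47202, 0.13934×(-2.84327)=-0.39619, 0.18852×(-2.40718)=-0.45381, 0.16393×(-2.60881)=-0.42767, 0.15164×(-2.72128)=-0.41265.
Sum = -2.56969, so H' = 2.570.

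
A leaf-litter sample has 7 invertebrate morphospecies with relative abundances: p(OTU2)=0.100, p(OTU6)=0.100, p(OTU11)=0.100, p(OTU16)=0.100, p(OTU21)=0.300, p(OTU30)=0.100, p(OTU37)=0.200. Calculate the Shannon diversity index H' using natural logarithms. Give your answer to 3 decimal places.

Each pᵢ ln pᵢ term (working shown to 5 dp, full precision carried): 0.1×(-2.30259)=-0.23026, 0.1×(-2.30259)=-0.23026, 0.1×(-2.30259)=-0.23026, 0.1×(-2.30259)=-0.23026, 0.3×(-1.20397)=-0.36119, 0.1×(-2.30259)=-0.23026, 0.2×(-1.60944)=-0.32189.
Sum = -1.83437, so H' = 1.834.

1.834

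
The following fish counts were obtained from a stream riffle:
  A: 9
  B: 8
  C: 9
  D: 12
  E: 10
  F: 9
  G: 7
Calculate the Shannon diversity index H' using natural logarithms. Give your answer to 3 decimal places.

Total N = 9+8+9+12+10+9+7 = 64, so the proportions are 0.14062, 0.125, 0.14062, 0.1875, 0.15625, 0.14062, 0.10938 (working shown to 5 dp, full precision carried).
Each pᵢ ln pᵢ term: 0.14062×(-1.96166)=-0.27586, 0.125×(-2.07944)=-0.25993, 0.14062×(-1.96166)=-0.27586, 0.1875×(-1.67398)=-0.31387, 0.15625×(-1.85630)=-0.29005, 0.14062×(-1.96166)=-0.27586, 0.10938×(-2.21297)=-0.24204.
Sum = -1.93347, so H' = 1.933.

1.933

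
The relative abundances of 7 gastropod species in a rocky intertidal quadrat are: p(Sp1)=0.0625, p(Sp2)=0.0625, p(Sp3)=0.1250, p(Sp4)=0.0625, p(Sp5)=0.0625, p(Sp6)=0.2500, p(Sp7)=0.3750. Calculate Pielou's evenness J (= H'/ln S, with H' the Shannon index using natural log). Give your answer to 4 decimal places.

H' = −Σ pᵢ ln pᵢ = −((-0.173287) + (-0.173287) + (-0.259930) + (-0.173287) + (-0.173287) + (-0.346574) + (-0.367811)) = 1.667462 (working shown to 6 dp, full precision carried).
With S = 7 species, ln S = 1.945910, so J = 1.667462/1.945910 = 0.856906, i.e. 0.8569 to 4 decimal places.

0.8569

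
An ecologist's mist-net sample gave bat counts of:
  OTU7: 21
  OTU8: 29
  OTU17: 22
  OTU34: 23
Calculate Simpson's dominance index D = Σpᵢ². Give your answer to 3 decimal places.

0.254

Total N = 21+29+22+23 = 95, so the proportions are 0.22105, 0.30526, 0.23158, 0.24211 (working shown to 5 dp, full precision carried).
D = 0.22105² + 0.30526² + 0.23158² + 0.24211² = 0.04886 + 0.09319 + 0.05363 + 0.05861 = 0.25429.
To 3 decimal places, D = 0.254.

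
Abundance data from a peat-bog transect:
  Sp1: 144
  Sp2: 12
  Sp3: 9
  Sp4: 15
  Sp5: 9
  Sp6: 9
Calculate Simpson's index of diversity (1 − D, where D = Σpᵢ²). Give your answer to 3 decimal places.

Total N = 144+12+9+15+9+9 = 198, so the proportions are 0.72727, 0.06061, 0.04545, 0.07576, 0.04545, 0.04545 (working shown to 5 dp, full precision carried).
D = 0.72727² + 0.06061² + 0.04545² + 0.07576² + 0.04545² + 0.04545² = 0.52893 + 0.00367 + 0.00207 + 0.00574 + 0.00207 + 0.00207 = 0.54454.
So 1 − D = 0.45546, i.e. 0.455 to 3 decimal places.

0.455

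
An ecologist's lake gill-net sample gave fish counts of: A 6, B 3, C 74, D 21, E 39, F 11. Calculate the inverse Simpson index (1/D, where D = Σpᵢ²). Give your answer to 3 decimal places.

Total N = 6+3+74+21+39+11 = 154, so the proportions are 0.038961, 0.019481, 0.480519, 0.136364, 0.253247, 0.071429 (working shown to 6 dp, full precision carried).
D = 0.038961² + 0.019481² + 0.480519² + 0.136364² + 0.253247² + 0.071429² = 0.001518 + 0.000379 + 0.230899 + 0.018595 + 0.064134 + 0.005102 = 0.320627.
So 1/D = 3.11888, i.e. 3.119 to 3 decimal places.

3.119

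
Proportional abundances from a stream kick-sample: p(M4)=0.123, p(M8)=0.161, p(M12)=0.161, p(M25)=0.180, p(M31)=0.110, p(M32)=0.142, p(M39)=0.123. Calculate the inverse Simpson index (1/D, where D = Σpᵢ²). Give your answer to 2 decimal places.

6.81

D = 0.123² + 0.161² + 0.161² + 0.18² + 0.11² + 0.142² + 0.123² = 0.015129 + 0.025921 + 0.025921 + 0.032400 + 0.012100 + 0.020164 + 0.015129 = 0.146764 (working shown to 6 dp, full precision carried).
So 1/D = 6.8137, i.e. 6.81 to 2 decimal places.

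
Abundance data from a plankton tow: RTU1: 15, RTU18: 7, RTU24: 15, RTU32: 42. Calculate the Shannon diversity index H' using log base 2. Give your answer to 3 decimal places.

1.705

Total N = 15+7+15+42 = 79, so the proportions are 0.18987, 0.08861, 0.18987, 0.53165 (working shown to 5 dp, full precision carried).
Each pᵢ log₂ pᵢ term: 0.18987×(-2.39689)=-0.45511, 0.08861×(-3.49643)=-0.30981, 0.18987×(-2.39689)=-0.45511, 0.53165×(-0.91146)=-0.48458.
Sum = -1.70460, so H' = 1.705.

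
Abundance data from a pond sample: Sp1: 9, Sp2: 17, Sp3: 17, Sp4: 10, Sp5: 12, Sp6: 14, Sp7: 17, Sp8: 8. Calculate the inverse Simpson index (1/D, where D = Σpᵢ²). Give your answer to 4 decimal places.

7.4490

Total N = 9+17+17+10+12+14+17+8 = 104, so the proportions are 0.08653846, 0.16346154, 0.16346154, 0.09615385, 0.11538462, 0.13461538, 0.16346154, 0.07692308 (working shown to 8 dp, full precision carried).
D = 0.08653846² + 0.16346154² + 0.16346154² + 0.09615385² + 0.11538462² + 0.13461538² + 0.16346154² + 0.07692308² = 0.00748891 + 0.02671967 + 0.02671967 + 0.00924556 + 0.01331361 + 0.01812130 + 0.02671967 + 0.00591716 = 0.13424556.
So 1/D = 7.449036, i.e. 7.4490 to 4 decimal places.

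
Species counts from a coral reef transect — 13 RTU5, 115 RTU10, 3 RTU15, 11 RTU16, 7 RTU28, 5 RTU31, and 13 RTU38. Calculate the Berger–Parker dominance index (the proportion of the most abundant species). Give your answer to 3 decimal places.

0.689

Total N = 13+115+3+11+7+5+13 = 167, so the proportions are 0.07784, 0.68862, 0.01796, 0.06587, 0.04192, 0.02994, 0.07784 (working shown to 5 dp, full precision carried).
The largest proportion is 0.68862, i.e. d = 0.689 to 3 decimal places.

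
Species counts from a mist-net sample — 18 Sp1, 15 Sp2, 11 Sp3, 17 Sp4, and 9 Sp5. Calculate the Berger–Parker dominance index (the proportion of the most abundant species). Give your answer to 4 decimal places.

0.2571

Total N = 18+15+11+17+9 = 70, so the proportions are 0.257143, 0.214286, 0.157143, 0.242857, 0.128571 (working shown to 6 dp, full precision carried).
The largest proportion is 0.257143, i.e. d = 0.2571 to 4 decimal places.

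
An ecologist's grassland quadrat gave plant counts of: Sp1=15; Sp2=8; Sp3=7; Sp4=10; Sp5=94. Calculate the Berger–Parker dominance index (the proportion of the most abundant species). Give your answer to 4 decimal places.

0.7015

Total N = 15+8+7+10+94 = 134, so the proportions are 0.11194, 0.059701, 0.052239, 0.074627, 0.701493 (working shown to 6 dp, full precision carried).
The largest proportion is 0.701493, i.e. d = 0.7015 to 4 decimal places.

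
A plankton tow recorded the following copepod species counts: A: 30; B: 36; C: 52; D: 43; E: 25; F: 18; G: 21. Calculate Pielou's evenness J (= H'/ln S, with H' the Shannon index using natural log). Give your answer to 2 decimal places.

0.97

Total N = 30+36+52+43+25+18+21 = 225, so the proportions are 0.1333, 0.16, 0.2311, 0.1911, 0.1111, 0.08, 0.0933 (working shown to 4 dp, full precision carried).
H' = −Σ pᵢ ln pᵢ = −((-0.2687) + (-0.2932) + (-0.3385) + (-0.3163) + (-0.2441) + (-0.2021) + (-0.2213)) = 1.8842.
With S = 7 species, ln S = 1.9459, so J = 1.8842/1.9459 = 0.9683, i.e. 0.97 to 2 decimal places.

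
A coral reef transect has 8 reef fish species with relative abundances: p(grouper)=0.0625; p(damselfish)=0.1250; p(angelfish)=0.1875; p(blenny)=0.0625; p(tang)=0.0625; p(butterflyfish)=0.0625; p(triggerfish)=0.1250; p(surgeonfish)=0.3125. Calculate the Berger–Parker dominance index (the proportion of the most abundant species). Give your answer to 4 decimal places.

The largest proportion is 0.3125, i.e. d = 0.3125 to 4 decimal places.

0.3125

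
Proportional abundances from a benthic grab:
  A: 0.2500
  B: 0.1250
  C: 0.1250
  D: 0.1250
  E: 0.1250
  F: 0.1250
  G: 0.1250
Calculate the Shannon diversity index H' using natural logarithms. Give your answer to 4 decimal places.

Each pᵢ ln pᵢ term (working shown to 6 dp, full precision carried): 0.25×(-1.386294)=-0.346574, 0.125×(-2.079442)=-0.259930, 0.125×(-2.079442)=-0.259930, 0.125×(-2.079442)=-0.259930, 0.125×(-2.079442)=-0.259930, 0.125×(-2.079442)=-0.259930, 0.125×(-2.079442)=-0.259930.
Sum = -1.906155, so H' = 1.9062.

1.9062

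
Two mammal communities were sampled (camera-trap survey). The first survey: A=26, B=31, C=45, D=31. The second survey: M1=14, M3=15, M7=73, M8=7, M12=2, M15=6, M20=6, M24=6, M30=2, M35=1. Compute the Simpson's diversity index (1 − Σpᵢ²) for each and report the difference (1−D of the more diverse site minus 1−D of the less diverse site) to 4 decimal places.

0.0782

The first survey: N=133, proportions 0.195489, 0.233083, 0.338346, 0.233083, giving 1−D = 0.738651 (working shown to 6 dp, full precision carried).
The second survey: N=132, proportions 0.106061, 0.113636, 0.55303, 0.05303, 0.015152, 0.045455, 0.045455, 0.045455, 0.015152, 0.007576, giving 1−D = 0.660468.
Difference = |0.738651 − 0.660468| = 0.078183, i.e. 0.0782 to 4 decimal places.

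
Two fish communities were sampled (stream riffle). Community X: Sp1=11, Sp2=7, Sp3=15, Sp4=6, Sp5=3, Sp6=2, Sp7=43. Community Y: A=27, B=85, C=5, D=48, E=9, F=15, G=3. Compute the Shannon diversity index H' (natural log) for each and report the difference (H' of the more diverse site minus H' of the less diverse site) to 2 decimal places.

Community X: N=87, proportions 0.1264, 0.0805, 0.1724, 0.069, 0.0345, 0.023, 0.4943, giving H' = 1.5029 (working shown to 4 dp, full precision carried).
Community Y: N=192, proportions 0.1406, 0.4427, 0.026, 0.25, 0.0469, 0.0781, 0.0156, giving H' = 1.4858.
Difference = |1.5029 − 1.4858| = 0.0171, i.e. 0.02 to 2 decimal places.

0.02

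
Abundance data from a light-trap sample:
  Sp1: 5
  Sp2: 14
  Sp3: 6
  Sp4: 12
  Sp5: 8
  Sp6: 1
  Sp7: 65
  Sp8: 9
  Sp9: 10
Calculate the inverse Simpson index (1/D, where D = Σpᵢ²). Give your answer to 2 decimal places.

Total N = 5+14+6+12+8+1+65+9+10 = 130, so the proportions are 0.038462, 0.107692, 0.046154, 0.092308, 0.061538, 0.007692, 0.5, 0.069231, 0.076923 (working shown to 6 dp, full precision carried).
D = 0.038462² + 0.107692² + 0.046154² + 0.092308² + 0.061538² + 0.007692² + 0.5² + 0.069231² + 0.076923² = 0.001479 + 0.011598 + 0.002130 + 0.008521 + 0.003787 + 0.000059 + 0.250000 + 0.004793 + 0.005917 = 0.288284.
So 1/D = 3.4688, i.e. 3.47 to 2 decimal places.

3.47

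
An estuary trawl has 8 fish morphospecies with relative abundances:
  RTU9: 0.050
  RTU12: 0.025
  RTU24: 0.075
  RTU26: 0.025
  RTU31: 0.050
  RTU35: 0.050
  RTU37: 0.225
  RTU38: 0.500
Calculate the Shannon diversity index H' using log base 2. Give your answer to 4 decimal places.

Each pᵢ log₂ pᵢ term (working shown to 6 dp, full precision carried): 0.05×(-4.321928)=-0.216096, 0.025×(-5.321928)=-0.133048, 0.075×(-3.736966)=-0.280272, 0.025×(-5.321928)=-0.133048, 0.05×(-4.321928)=-0.216096, 0.05×(-4.321928)=-0.216096, 0.225×(-2.152003)=-0.484201, 0.5×(-1.000000)=-0.500000.
Sum = -2.178859, so H' = 2.1789.

2.1789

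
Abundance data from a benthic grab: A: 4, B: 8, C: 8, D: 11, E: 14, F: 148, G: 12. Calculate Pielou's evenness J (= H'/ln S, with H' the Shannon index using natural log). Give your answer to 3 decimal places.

Total N = 4+8+8+11+14+148+12 = 205, so the proportions are 0.01951, 0.03902, 0.03902, 0.05366, 0.06829, 0.72195, 0.05854 (working shown to 5 dp, full precision carried).
H' = −Σ pᵢ ln pᵢ = −((-0.07681) + (-0.12658) + (-0.12658) + (-0.15696) + (-0.18329) + (-0.23521) + (-0.16613)) = 1.07157.
With S = 7 species, ln S = 1.94591, so J = 1.07157/1.94591 = 0.55068, i.e. 0.551 to 3 decimal places.

0.551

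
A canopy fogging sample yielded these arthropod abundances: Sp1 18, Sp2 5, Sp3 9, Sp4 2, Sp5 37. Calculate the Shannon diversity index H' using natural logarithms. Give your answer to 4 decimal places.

Total N = 18+5+9+2+37 = 71, so the proportions are 0.253521, 0.070423, 0.126761, 0.028169, 0.521127 (working shown to 6 dp, full precision carried).
Each pᵢ ln pᵢ term: 0.253521×(-1.372308)=-0.347909, 0.070423×(-2.653242)=-0.186848, 0.126761×(-2.065455)=-0.261818, 0.028169×(-3.569533)=-0.100550, 0.521127×(-0.651762)=-0.339651.
Sum = -1.236776, so H' = 1.2368.

1.2368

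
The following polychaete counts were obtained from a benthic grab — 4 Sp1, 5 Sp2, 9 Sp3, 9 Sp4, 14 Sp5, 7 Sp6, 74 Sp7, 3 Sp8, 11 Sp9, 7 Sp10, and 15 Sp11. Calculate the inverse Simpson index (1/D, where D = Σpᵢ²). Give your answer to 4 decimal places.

Total N = 4+5+9+9+14+7+74+3+11+7+15 = 158, so the proportions are 0.02531646, 0.03164557, 0.05696203, 0.05696203, 0.08860759, 0.0443038, 0.46835443, 0.01898734, 0.06962025, 0.0443038, 0.09493671 (working shown to 8 dp, full precision carried).
D = 0.02531646² + 0.03164557² + 0.05696203² + 0.05696203² + 0.08860759² + 0.0443038² + 0.46835443² + 0.01898734² + 0.06962025² + 0.0443038² + 0.09493671² = 0.00064092 + 0.00100144 + 0.00324467 + 0.00324467 + 0.00785131 + 0.00196283 + 0.21935587 + 0.00036052 + 0.00484698 + 0.00196283 + 0.00901298 = 0.25348502.
So 1/D = 3.945006, i.e. 3.9450 to 4 decimal places.

3.9450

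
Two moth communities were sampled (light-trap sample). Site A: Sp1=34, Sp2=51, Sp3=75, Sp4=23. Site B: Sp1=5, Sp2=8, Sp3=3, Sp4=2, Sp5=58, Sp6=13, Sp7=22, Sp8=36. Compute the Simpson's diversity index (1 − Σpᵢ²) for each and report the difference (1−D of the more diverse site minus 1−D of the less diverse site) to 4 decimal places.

0.0454

Site A: N=183, proportions 0.185792, 0.278689, 0.409836, 0.125683, giving 1−D = 0.704052 (working shown to 6 dp, full precision carried).
Site B: N=147, proportions 0.034014, 0.054422, 0.020408, 0.013605, 0.394558, 0.088435, 0.14966, 0.244898, giving 1−D = 0.749410.
Difference = |0.704052 − 0.749410| = 0.045358, i.e. 0.0454 to 4 decimal places.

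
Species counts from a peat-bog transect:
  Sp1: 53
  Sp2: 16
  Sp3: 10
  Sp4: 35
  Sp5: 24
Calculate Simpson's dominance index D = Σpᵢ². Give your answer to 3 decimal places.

Total N = 53+16+10+35+24 = 138, so the proportions are 0.38406, 0.11594, 0.07246, 0.25362, 0.17391 (working shown to 5 dp, full precision carried).
D = 0.38406² + 0.11594² + 0.07246² + 0.25362² + 0.17391² = 0.14750 + 0.01344 + 0.00525 + 0.06432 + 0.03025 = 0.26076.
To 3 decimal places, D = 0.261.

0.261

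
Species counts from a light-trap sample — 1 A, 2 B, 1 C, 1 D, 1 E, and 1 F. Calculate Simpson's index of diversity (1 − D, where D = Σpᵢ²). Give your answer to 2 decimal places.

Total N = 1+2+1+1+1+1 = 7, so the proportions are 0.1429, 0.2857, 0.1429, 0.1429, 0.1429, 0.1429 (working shown to 4 dp, full precision carried).
D = 0.1429² + 0.2857² + 0.1429² + 0.1429² + 0.1429² + 0.1429² = 0.0204 + 0.0816 + 0.0204 + 0.0204 + 0.0204 + 0.0204 = 0.1837.
So 1 − D = 0.8163, i.e. 0.82 to 2 decimal places.

0.82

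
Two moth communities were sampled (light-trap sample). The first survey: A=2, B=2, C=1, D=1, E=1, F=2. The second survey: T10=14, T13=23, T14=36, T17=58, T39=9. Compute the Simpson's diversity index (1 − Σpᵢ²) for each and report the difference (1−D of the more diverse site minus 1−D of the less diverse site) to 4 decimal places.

The first survey: N=9, proportions 0.2222222, 0.2222222, 0.1111111, 0.1111111, 0.1111111, 0.2222222, giving 1−D = 0.8148148 (working shown to 7 dp, full precision carried).
The second survey: N=140, proportions 0.1, 0.1642857, 0.2571429, 0.4142857, 0.0642857, giving 1−D = 0.7211224.
Difference = |0.8148148 − 0.7211224| = 0.0936924, i.e. 0.0937 to 4 decimal places.

0.0937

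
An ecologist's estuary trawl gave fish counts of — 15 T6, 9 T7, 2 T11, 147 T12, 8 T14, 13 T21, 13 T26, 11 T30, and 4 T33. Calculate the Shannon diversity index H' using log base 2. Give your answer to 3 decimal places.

1.877

Total N = 15+9+2+147+8+13+13+11+4 = 222, so the proportions are 0.06757, 0.04054, 0.00901, 0.66216, 0.03604, 0.05856, 0.05856, 0.04955, 0.01802 (working shown to 5 dp, full precision carried).
Each pᵢ log₂ pᵢ term: 0.06757×(-3.88753)=-0.26267, 0.04054×(-4.62449)=-0.18748, 0.00901×(-6.79442)=-0.06121, 0.66216×(-0.59474)=-0.39382, 0.03604×(-4.79442)=-0.17277, 0.05856×(-4.09398)=-0.23974, 0.05856×(-4.09398)=-0.23974, 0.04955×(-4.33498)=-0.21480, 0.01802×(-5.79442)=-0.10440.
Sum = -1.87662, so H' = 1.877.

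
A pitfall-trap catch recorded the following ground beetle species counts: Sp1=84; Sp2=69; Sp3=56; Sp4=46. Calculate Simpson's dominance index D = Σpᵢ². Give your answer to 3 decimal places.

Total N = 84+69+56+46 = 255, so the proportions are 0.329412, 0.270588, 0.219608, 0.180392 (working shown to 6 dp, full precision carried).
D = 0.329412² + 0.270588² + 0.219608² + 0.180392² = 0.108512 + 0.073218 + 0.048228 + 0.032541 = 0.262499.
To 3 decimal places, D = 0.262.

0.262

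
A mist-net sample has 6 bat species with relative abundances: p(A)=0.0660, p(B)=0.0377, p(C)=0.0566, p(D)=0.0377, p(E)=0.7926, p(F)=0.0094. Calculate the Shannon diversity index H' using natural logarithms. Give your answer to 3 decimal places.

Each pᵢ ln pᵢ term (working shown to 5 dp, full precision carried): 0.066×(-2.71810)=-0.17939, 0.0377×(-3.27810)=-0.12358, 0.0566×(-2.87175)=-0.16254, 0.0377×(-3.27810)=-0.12358, 0.7926×(-0.23244)=-0.18423, 0.0094×(-4.66705)=-0.04387.
Sum = -0.81720, so H' = 0.817.

0.817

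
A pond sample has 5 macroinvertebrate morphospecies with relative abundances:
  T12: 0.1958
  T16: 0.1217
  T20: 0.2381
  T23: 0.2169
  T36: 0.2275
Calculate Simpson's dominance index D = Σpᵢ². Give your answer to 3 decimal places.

0.209

D = 0.1958² + 0.1217² + 0.2381² + 0.2169² + 0.2275² = 0.03834 + 0.01481 + 0.05669 + 0.04705 + 0.05176 = 0.20864 (working shown to 5 dp, full precision carried).
To 3 decimal places, D = 0.209.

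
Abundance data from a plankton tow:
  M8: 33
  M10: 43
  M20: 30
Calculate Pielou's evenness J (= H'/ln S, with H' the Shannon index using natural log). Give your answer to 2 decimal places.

Total N = 33+43+30 = 106, so the proportions are 0.3113, 0.4057, 0.283 (working shown to 4 dp, full precision carried).
H' = −Σ pᵢ ln pᵢ = −((-0.3633) + (-0.3660) + (-0.3572)) = 1.0865.
With S = 3 species, ln S = 1.0986, so J = 1.0865/1.0986 = 0.9890, i.e. 0.99 to 2 decimal places.

0.99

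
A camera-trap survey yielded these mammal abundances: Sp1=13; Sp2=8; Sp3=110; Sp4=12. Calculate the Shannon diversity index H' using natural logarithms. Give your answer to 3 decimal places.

Total N = 13+8+110+12 = 143, so the proportions are 0.09091, 0.05594, 0.76923, 0.08392 (working shown to 5 dp, full precision carried).
Each pᵢ ln pᵢ term: 0.09091×(-2.39790)=-0.21799, 0.05594×(-2.88340)=-0.16131, 0.76923×(-0.26236)=-0.20182, 0.08392×(-2.47794)=-0.20794.
Sum = -0.78906, so H' = 0.789.

0.789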